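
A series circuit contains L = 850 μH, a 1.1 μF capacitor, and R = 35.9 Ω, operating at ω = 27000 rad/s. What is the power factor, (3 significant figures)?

0.958

X_L = ωL = 22.9 Ω
X_C = 1/(ωC) = 33.7 Ω
Net reactance X = X_L − X_C = -10.7 Ω
Z = 35.9 − j10.7 Ω
|Z| = √(35.9² + 10.7²) = 37.5 Ω
∠Z = arctan(-10.7/35.9) = -16.6°
cos φ = cos(-16.6°) = 0.958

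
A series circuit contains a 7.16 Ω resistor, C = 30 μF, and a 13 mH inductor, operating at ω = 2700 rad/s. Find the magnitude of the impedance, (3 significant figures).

23.9 Ω

X_L = ωL = 35.1 Ω
X_C = 1/(ωC) = 12.3 Ω
Net reactance X = X_L − X_C = 22.8 Ω
Z = 7.16 + j22.8 Ω
|Z| = √(7.16² + 22.8²) = 23.9 Ω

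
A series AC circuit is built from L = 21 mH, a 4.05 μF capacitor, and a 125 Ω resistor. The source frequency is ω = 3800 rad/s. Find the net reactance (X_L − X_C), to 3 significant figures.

14.8 Ω

X_L = ωL = 79.8 Ω
X_C = 1/(ωC) = 65.0 Ω
X = 79.8 − 65.0 = 14.8 Ω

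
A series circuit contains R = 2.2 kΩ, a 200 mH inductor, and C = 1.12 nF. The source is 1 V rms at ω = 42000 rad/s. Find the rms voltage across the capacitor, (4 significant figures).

X_L = ωL = 8400 Ω
X_C = 1/(ωC) = 21260 Ω
Net reactance X = X_L − X_C = -12860 Ω
Z = 2200 − j12860 Ω
|Z| = √(2200² + 12860²) = 13050 Ω
I = V/|Z| = 76.66 μA
V_C = I·|Z_C| = 7.666e-05 × 21260 = 1.630 V

1.630 V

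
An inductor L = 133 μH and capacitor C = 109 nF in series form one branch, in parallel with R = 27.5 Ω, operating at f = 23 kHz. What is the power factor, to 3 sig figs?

0.849

ω = 2πf = 144500 rad/s
X_L = ωL = 19.2 Ω
X_C = 1/(ωC) = 63.5 Ω
Branch 1: Z₁ = R = 27.5 Ω
Branch 2 (series LC): Z₂ = j(X_L − X_C) = −j44.3 Ω
Parallel: Z = Z₁Z₂/(Z₁+Z₂), |Z| = 23.4 Ω, ∠Z = -31.9°
cos φ = cos(-31.9°) = 0.849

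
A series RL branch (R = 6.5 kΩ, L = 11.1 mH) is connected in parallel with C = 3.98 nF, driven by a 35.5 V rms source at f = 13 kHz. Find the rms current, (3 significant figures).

ω = 2πf = 81680 rad/s
X_L = ωL = 907 Ω
X_C = 1/(ωC) = 3080 Ω
Branch 1 (R+jX_L): Z₁ = 6500 + j907 Ω, |Z₁| = 6560 Ω
Branch 2 (−jX_C): Z₂ = −j3080 Ω
Parallel: Z = Z₁Z₂/(Z₁+Z₂), |Z| = 2950 Ω, ∠Z = -63.6°
I = V/|Z| = 35.5/2950 = 12.0 mA

12.0 mA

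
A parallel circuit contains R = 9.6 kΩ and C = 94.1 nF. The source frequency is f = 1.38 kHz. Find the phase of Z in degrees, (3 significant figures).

-82.7°

ω = 2πf = 8671 rad/s
X_C = 1/(ωC) = 1230 Ω
Parallel: admittances add. Y = 1/R + jωC
Y = (0.000104 + j0.000816) S
|Y| = 0.000823 S → |Z| = 1/|Y| = 1220 Ω, ∠Z = −∠Y = -82.7°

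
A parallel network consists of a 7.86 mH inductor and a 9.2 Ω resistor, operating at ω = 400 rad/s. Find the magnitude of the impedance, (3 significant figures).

X_L = ωL = 3.14 Ω
Parallel: admittances add. Y = 1/R + 1/(jωL)
Y = (0.109 − j0.318) S
|Y| = 0.336 S → |Z| = 1/|Y| = 2.98 Ω, ∠Z = −∠Y = 71.1°

2.98 Ω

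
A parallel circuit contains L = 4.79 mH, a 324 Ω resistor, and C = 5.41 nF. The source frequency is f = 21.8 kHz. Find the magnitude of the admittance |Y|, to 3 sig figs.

ω = 2πf = 137000 rad/s
X_L = ωL = 656 Ω
X_C = 1/(ωC) = 1350 Ω
Parallel: admittances add. Y = 1/R + 1/(jωL) + jωC
Y = (0.00309 − j0.000783) S
|Y| = 0.00318 S → |Z| = 1/|Y| = 314 Ω, ∠Z = −∠Y = 14.2°

3.18 mS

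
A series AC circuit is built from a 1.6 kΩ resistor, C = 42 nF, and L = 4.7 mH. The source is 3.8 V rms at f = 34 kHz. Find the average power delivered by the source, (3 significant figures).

ω = 2πf = 213600 rad/s
X_L = ωL = 1000 Ω
X_C = 1/(ωC) = 111 Ω
Net reactance X = X_L − X_C = 893 Ω
Z = 1600 + j893 Ω
|Z| = √(1600² + 893²) = 1830 Ω
∠Z = arctan(893/1600) = 29.2°
I = V/|Z| = 2.07 mA
P = VI cos φ = 3.8 × 0.00207 × cos(29.2°) = 6.88 mW

6.88 mW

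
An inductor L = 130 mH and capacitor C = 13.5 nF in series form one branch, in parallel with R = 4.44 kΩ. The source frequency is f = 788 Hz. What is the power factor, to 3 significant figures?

0.955

ω = 2πf = 4951 rad/s
X_L = ωL = 644 Ω
X_C = 1/(ωC) = 15000 Ω
Branch 1: Z₁ = R = 4440 Ω
Branch 2 (series LC): Z₂ = j(X_L − X_C) = −j14300 Ω
Parallel: Z = Z₁Z₂/(Z₁+Z₂), |Z| = 4240 Ω, ∠Z = -17.2°
cos φ = cos(-17.2°) = 0.955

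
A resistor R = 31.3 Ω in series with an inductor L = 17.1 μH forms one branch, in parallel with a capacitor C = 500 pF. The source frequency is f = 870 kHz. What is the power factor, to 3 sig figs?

ω = 2πf = 5.466e+06 rad/s
X_L = ωL = 93.5 Ω
X_C = 1/(ωC) = 366 Ω
Branch 1 (R+jX_L): Z₁ = 31.3 + j93.5 Ω, |Z₁| = 98.6 Ω
Branch 2 (−jX_C): Z₂ = −j366 Ω
Parallel: Z = Z₁Z₂/(Z₁+Z₂), |Z| = 132 Ω, ∠Z = 64.9°
cos φ = cos(64.9°) = 0.424

0.424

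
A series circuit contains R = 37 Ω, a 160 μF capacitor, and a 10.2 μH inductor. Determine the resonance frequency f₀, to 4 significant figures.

3.940 kHz

ω₀ = 1/√(LC) = 1/√(1.02e-05 × 0.00016) = 24750 rad/s
f₀ = ω₀/(2π) = 3.940 kHz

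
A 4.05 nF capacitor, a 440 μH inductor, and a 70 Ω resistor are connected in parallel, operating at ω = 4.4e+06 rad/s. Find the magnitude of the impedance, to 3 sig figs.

44.6 Ω

X_L = ωL = 1940 Ω
X_C = 1/(ωC) = 56.1 Ω
Parallel: admittances add. Y = 1/R + 1/(jωL) + jωC
Y = (0.0143 + j0.0173) S
|Y| = 0.0224 S → |Z| = 1/|Y| = 44.6 Ω, ∠Z = −∠Y = -50.5°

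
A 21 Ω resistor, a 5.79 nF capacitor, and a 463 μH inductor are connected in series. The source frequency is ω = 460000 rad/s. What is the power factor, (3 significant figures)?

X_L = ωL = 213 Ω
X_C = 1/(ωC) = 375 Ω
Net reactance X = X_L − X_C = -162 Ω
Z = 21.0 − j162 Ω
|Z| = √(21.0² + 162²) = 164 Ω
∠Z = arctan(-162/21.0) = -82.6°
cos φ = cos(-82.6°) = 0.128

0.128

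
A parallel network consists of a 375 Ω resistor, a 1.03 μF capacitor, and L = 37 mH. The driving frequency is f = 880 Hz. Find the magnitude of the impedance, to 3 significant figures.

359 Ω

ω = 2πf = 5529 rad/s
X_L = ωL = 205 Ω
X_C = 1/(ωC) = 176 Ω
Parallel: admittances add. Y = 1/R + 1/(jωL) + jωC
Y = (0.00267 + j0.000807) S
|Y| = 0.00279 S → |Z| = 1/|Y| = 359 Ω, ∠Z = −∠Y = -16.8°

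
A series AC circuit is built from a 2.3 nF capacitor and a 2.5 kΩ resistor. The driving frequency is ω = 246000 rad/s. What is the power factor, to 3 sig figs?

0.817

X_C = 1/(ωC) = 1770 Ω
Z = 2500 − j1770 Ω
|Z| = √(2500² + 1770²) = 3060 Ω
∠Z = arctan(-1770/2500) = -35.3°
cos φ = cos(-35.3°) = 0.817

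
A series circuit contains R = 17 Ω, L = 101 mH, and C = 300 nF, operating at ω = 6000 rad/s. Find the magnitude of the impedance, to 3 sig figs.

53.2 Ω

X_L = ωL = 606 Ω
X_C = 1/(ωC) = 556 Ω
Net reactance X = X_L − X_C = 50.4 Ω
Z = 17.0 + j50.4 Ω
|Z| = √(17.0² + 50.4²) = 53.2 Ω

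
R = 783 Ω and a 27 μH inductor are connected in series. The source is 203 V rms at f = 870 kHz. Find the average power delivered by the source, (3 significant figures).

ω = 2πf = 5.466e+06 rad/s
X_L = ωL = 148 Ω
Z = 783 + j148 Ω
|Z| = √(783² + 148²) = 797 Ω
∠Z = arctan(148/783) = 10.7°
I = V/|Z| = 255 mA
P = VI cos φ = 203 × 0.255 × cos(10.7°) = 50.8 W

50.8 W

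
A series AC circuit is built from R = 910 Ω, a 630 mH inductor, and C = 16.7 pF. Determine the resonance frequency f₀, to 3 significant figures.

49.1 kHz

ω₀ = 1/√(LC) = 1/√(0.63 × 1.67e-11) = 308300 rad/s
f₀ = ω₀/(2π) = 49.1 kHz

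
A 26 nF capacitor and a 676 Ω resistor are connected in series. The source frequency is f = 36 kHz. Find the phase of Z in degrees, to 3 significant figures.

-14.1°

ω = 2πf = 226200 rad/s
X_C = 1/(ωC) = 170 Ω
Z = 676 − j170 Ω
|Z| = √(676² + 170²) = 697 Ω
∠Z = arctan(-170/676) = -14.1°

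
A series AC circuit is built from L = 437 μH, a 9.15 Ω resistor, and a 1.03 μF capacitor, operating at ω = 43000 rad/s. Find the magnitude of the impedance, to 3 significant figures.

9.90 Ω

X_L = ωL = 18.8 Ω
X_C = 1/(ωC) = 22.6 Ω
Net reactance X = X_L − X_C = -3.79 Ω
Z = 9.15 − j3.79 Ω
|Z| = √(9.15² + 3.79²) = 9.90 Ω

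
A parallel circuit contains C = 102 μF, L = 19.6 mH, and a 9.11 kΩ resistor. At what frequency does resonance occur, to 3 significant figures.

ω₀ = 1/√(LC) = 1/√(0.0196 × 0.000102) = 707.2 rad/s
f₀ = ω₀/(2π) = 113 Hz

113 Hz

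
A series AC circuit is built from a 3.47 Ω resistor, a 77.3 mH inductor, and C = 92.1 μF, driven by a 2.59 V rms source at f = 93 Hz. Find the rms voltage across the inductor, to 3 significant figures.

4.36 V

ω = 2πf = 584.3 rad/s
X_L = ωL = 45.2 Ω
X_C = 1/(ωC) = 18.6 Ω
Net reactance X = X_L − X_C = 26.6 Ω
Z = 3.47 + j26.6 Ω
|Z| = √(3.47² + 26.6²) = 26.8 Ω
I = V/|Z| = 96.6 mA
V_L = I·|Z_L| = 0.0966 × 45.2 = 4.36 V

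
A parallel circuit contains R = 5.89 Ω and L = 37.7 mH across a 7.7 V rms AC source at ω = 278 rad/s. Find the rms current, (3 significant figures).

X_L = ωL = 10.5 Ω
Parallel: admittances add. Y = 1/R + 1/(jωL)
Y = (0.170 − j0.0954) S
|Y| = 0.195 S → |Z| = 1/|Y| = 5.13 Ω, ∠Z = −∠Y = 29.3°
I = V/|Z| = 7.7/5.13 = 1.50 A

1.50 A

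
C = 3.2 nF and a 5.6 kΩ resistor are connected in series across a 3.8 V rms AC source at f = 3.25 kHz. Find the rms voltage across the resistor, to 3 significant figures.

ω = 2πf = 20420 rad/s
X_C = 1/(ωC) = 15300 Ω
Z = 5600 − j15300 Ω
|Z| = √(5600² + 15300²) = 16300 Ω
I = V/|Z| = 233 μA
V_R = I·|Z_R| = 0.000233 × 5600 = 1.31 V

1.31 V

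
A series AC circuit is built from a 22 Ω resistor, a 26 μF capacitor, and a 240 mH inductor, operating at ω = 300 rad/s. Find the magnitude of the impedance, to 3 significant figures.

60.4 Ω

X_L = ωL = 72.0 Ω
X_C = 1/(ωC) = 128 Ω
Net reactance X = X_L − X_C = -56.2 Ω
Z = 22.0 − j56.2 Ω
|Z| = √(22.0² + 56.2²) = 60.4 Ω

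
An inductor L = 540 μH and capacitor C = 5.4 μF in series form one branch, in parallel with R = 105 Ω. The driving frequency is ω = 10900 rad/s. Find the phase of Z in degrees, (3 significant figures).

-84.0°

X_L = ωL = 5.89 Ω
X_C = 1/(ωC) = 17.0 Ω
Branch 1: Z₁ = R = 105 Ω
Branch 2 (series LC): Z₂ = j(X_L − X_C) = −j11.1 Ω
Parallel: Z = Z₁Z₂/(Z₁+Z₂), |Z| = 11.0 Ω, ∠Z = -84.0°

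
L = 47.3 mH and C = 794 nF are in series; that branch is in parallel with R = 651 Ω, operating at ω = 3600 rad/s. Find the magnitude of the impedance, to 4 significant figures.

173.1 Ω

X_L = ωL = 170.3 Ω
X_C = 1/(ωC) = 349.8 Ω
Branch 1: Z₁ = R = 651.0 Ω
Branch 2 (series LC): Z₂ = j(X_L − X_C) = −j179.6 Ω
Parallel: Z = Z₁Z₂/(Z₁+Z₂), |Z| = 173.1 Ω, ∠Z = -74.58°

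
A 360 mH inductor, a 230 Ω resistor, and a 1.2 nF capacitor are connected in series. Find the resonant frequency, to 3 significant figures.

ω₀ = 1/√(LC) = 1/√(0.36 × 1.2e-09) = 48110 rad/s
f₀ = ω₀/(2π) = 7.66 kHz

7.66 kHz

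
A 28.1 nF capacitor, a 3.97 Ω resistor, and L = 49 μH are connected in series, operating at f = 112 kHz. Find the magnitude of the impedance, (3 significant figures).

ω = 2πf = 703700 rad/s
X_L = ωL = 34.5 Ω
X_C = 1/(ωC) = 50.6 Ω
Net reactance X = X_L − X_C = -16.1 Ω
Z = 3.97 − j16.1 Ω
|Z| = √(3.97² + 16.1²) = 16.6 Ω

16.6 Ω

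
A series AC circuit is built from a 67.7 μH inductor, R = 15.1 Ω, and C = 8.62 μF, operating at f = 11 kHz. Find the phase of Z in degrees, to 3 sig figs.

11.2°

ω = 2πf = 69120 rad/s
X_L = ωL = 4.68 Ω
X_C = 1/(ωC) = 1.68 Ω
Net reactance X = X_L − X_C = 3.00 Ω
Z = 15.1 + j3.00 Ω
|Z| = √(15.1² + 3.00²) = 15.4 Ω
∠Z = arctan(3.00/15.1) = 11.2°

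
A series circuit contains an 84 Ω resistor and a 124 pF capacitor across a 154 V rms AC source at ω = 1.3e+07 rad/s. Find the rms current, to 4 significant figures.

X_C = 1/(ωC) = 620.3 Ω
Z = 84.00 − j620.3 Ω
|Z| = √(84.00² + 620.3²) = 626.0 Ω
I = V/|Z| = 154/626.0 = 246.0 mA

246.0 mA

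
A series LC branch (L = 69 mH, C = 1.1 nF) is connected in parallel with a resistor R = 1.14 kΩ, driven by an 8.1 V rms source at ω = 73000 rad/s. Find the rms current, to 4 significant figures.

X_L = ωL = 5037 Ω
X_C = 1/(ωC) = 12450 Ω
Branch 1: Z₁ = R = 1140 Ω
Branch 2 (series LC): Z₂ = j(X_L − X_C) = −j7416 Ω
Parallel: Z = Z₁Z₂/(Z₁+Z₂), |Z| = 1127 Ω, ∠Z = -8.739°
I = V/|Z| = 8.1/1127 = 7.189 mA

7.189 mA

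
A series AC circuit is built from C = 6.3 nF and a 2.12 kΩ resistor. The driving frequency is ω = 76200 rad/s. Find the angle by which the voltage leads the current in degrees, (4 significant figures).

X_C = 1/(ωC) = 2083 Ω
Z = 2120 − j2083 Ω
|Z| = √(2120² + 2083²) = 2972 Ω
∠Z = arctan(-2083/2120) = -44.50°

-44.50°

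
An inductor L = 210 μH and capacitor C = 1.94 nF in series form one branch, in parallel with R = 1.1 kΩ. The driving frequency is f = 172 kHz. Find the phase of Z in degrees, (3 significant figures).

ω = 2πf = 1.081e+06 rad/s
X_L = ωL = 227 Ω
X_C = 1/(ωC) = 477 Ω
Branch 1: Z₁ = R = 1100 Ω
Branch 2 (series LC): Z₂ = j(X_L − X_C) = −j250 Ω
Parallel: Z = Z₁Z₂/(Z₁+Z₂), |Z| = 244 Ω, ∠Z = -77.2°

-77.2°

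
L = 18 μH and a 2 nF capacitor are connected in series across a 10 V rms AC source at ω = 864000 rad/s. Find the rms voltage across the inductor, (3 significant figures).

X_L = ωL = 15.6 Ω
X_C = 1/(ωC) = 579 Ω
Net reactance X = X_L − X_C = -563 Ω
Z = − j563 Ω
|Z| = √(0² + 563²) = 563 Ω
I = V/|Z| = 17.8 mA
V_L = I·|Z_L| = 0.0178 × 15.6 = 0.276 V

0.276 V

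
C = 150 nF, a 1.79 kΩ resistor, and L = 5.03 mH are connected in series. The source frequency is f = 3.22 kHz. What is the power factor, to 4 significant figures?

0.9920

ω = 2πf = 20230 rad/s
X_L = ωL = 101.8 Ω
X_C = 1/(ωC) = 329.5 Ω
Net reactance X = X_L − X_C = -227.7 Ω
Z = 1790 − j227.7 Ω
|Z| = √(1790² + 227.7²) = 1804 Ω
∠Z = arctan(-227.7/1790) = -7.251°
cos φ = cos(-7.251°) = 0.9920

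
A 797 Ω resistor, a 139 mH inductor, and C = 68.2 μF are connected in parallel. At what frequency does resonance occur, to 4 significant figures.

ω₀ = 1/√(LC) = 1/√(0.139 × 6.82e-05) = 324.8 rad/s
f₀ = ω₀/(2π) = 51.69 Hz

51.69 Hz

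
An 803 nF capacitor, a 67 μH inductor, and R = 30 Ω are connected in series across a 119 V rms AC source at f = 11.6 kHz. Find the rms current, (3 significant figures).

3.67 A

ω = 2πf = 72880 rad/s
X_L = ωL = 4.88 Ω
X_C = 1/(ωC) = 17.1 Ω
Net reactance X = X_L − X_C = -12.2 Ω
Z = 30.0 − j12.2 Ω
|Z| = √(30.0² + 12.2²) = 32.4 Ω
I = V/|Z| = 119/32.4 = 3.67 A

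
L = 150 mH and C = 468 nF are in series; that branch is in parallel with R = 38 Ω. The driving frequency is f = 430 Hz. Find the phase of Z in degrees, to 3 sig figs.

ω = 2πf = 2702 rad/s
X_L = ωL = 405 Ω
X_C = 1/(ωC) = 791 Ω
Branch 1: Z₁ = R = 38.0 Ω
Branch 2 (series LC): Z₂ = j(X_L − X_C) = −j386 Ω
Parallel: Z = Z₁Z₂/(Z₁+Z₂), |Z| = 37.8 Ω, ∠Z = -5.63°

-5.63°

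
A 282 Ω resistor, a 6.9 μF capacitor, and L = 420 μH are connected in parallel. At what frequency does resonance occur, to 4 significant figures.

2.956 kHz

ω₀ = 1/√(LC) = 1/√(0.00042 × 6.9e-06) = 18580 rad/s
f₀ = ω₀/(2π) = 2.956 kHz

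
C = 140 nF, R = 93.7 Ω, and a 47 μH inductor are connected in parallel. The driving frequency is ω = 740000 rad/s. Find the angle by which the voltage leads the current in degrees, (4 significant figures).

-81.89°

X_L = ωL = 34.78 Ω
X_C = 1/(ωC) = 9.653 Ω
Parallel: admittances add. Y = 1/R + 1/(jωL) + jωC
Y = (0.01067 + j0.07485) S
|Y| = 0.07560 S → |Z| = 1/|Y| = 13.23 Ω, ∠Z = −∠Y = -81.89°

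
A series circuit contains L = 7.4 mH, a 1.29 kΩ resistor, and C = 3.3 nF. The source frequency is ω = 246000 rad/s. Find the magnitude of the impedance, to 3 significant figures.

1420 Ω

X_L = ωL = 1820 Ω
X_C = 1/(ωC) = 1230 Ω
Net reactance X = X_L − X_C = 589 Ω
Z = 1290 + j589 Ω
|Z| = √(1290² + 589²) = 1420 Ω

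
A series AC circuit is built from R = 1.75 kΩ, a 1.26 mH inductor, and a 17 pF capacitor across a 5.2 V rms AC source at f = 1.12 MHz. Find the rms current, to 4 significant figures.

ω = 2πf = 7.037e+06 rad/s
X_L = ωL = 8867 Ω
X_C = 1/(ωC) = 8359 Ω
Net reactance X = X_L − X_C = 507.9 Ω
Z = 1750 + j507.9 Ω
|Z| = √(1750² + 507.9²) = 1822 Ω
I = V/|Z| = 5.2/1822 = 2.854 mA

2.854 mA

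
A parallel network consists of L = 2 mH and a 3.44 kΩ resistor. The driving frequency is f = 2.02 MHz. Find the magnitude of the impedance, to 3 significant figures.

3410 Ω

ω = 2πf = 1.269e+07 rad/s
X_L = ωL = 25400 Ω
Parallel: admittances add. Y = 1/R + 1/(jωL)
Y = (0.000291 − j3.94e-05) S
|Y| = 0.000293 S → |Z| = 1/|Y| = 3410 Ω, ∠Z = −∠Y = 7.72°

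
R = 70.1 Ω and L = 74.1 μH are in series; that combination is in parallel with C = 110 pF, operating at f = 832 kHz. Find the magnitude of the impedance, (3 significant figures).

506 Ω

ω = 2πf = 5.228e+06 rad/s
X_L = ωL = 387 Ω
X_C = 1/(ωC) = 1740 Ω
Branch 1 (R+jX_L): Z₁ = 70.1 + j387 Ω, |Z₁| = 394 Ω
Branch 2 (−jX_C): Z₂ = −j1740 Ω
Parallel: Z = Z₁Z₂/(Z₁+Z₂), |Z| = 506 Ω, ∠Z = 76.8°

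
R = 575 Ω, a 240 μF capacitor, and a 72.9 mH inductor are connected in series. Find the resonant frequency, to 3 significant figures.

38.0 Hz

ω₀ = 1/√(LC) = 1/√(0.0729 × 0.00024) = 239.1 rad/s
f₀ = ω₀/(2π) = 38.0 Hz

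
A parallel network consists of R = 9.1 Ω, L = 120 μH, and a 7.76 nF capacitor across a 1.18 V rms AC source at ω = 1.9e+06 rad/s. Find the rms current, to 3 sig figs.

130 mA

X_L = ωL = 228 Ω
X_C = 1/(ωC) = 67.8 Ω
Parallel: admittances add. Y = 1/R + 1/(jωL) + jωC
Y = (0.110 + j0.0104) S
|Y| = 0.110 S → |Z| = 1/|Y| = 9.06 Ω, ∠Z = −∠Y = -5.38°
I = V/|Z| = 1.18/9.06 = 130 mA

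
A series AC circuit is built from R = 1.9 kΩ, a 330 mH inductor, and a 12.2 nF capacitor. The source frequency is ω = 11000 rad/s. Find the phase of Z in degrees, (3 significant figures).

-63.6°

X_L = ωL = 3630 Ω
X_C = 1/(ωC) = 7450 Ω
Net reactance X = X_L − X_C = -3820 Ω
Z = 1900 − j3820 Ω
|Z| = √(1900² + 3820²) = 4270 Ω
∠Z = arctan(-3820/1900) = -63.6°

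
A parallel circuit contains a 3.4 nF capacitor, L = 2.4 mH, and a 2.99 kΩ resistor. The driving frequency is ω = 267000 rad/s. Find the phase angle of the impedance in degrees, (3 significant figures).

62.9°

X_L = ωL = 641 Ω
X_C = 1/(ωC) = 1100 Ω
Parallel: admittances add. Y = 1/R + 1/(jωL) + jωC
Y = (0.000334 − j0.000653) S
|Y| = 0.000733 S → |Z| = 1/|Y| = 1360 Ω, ∠Z = −∠Y = 62.9°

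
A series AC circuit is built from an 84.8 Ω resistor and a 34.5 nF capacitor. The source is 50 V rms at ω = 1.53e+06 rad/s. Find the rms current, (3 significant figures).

575 mA

X_C = 1/(ωC) = 18.9 Ω
Z = 84.8 − j18.9 Ω
|Z| = √(84.8² + 18.9²) = 86.9 Ω
I = V/|Z| = 50/86.9 = 575 mA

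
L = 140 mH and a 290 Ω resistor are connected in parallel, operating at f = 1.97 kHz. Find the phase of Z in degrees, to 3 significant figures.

9.50°

ω = 2πf = 12380 rad/s
X_L = ωL = 1730 Ω
Parallel: admittances add. Y = 1/R + 1/(jωL)
Y = (0.00345 − j0.000577) S
|Y| = 0.00350 S → |Z| = 1/|Y| = 286 Ω, ∠Z = −∠Y = 9.50°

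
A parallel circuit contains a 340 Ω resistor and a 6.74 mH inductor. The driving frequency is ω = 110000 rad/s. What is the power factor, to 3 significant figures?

X_L = ωL = 741 Ω
Parallel: admittances add. Y = 1/R + 1/(jωL)
Y = (0.00294 − j0.00135) S
|Y| = 0.00324 S → |Z| = 1/|Y| = 309 Ω, ∠Z = −∠Y = 24.6°
cos φ = cos(24.6°) = 0.909

0.909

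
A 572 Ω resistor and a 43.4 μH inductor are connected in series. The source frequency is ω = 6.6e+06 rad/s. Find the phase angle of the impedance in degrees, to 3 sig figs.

X_L = ωL = 286 Ω
Z = 572 + j286 Ω
|Z| = √(572² + 286²) = 640 Ω
∠Z = arctan(286/572) = 26.6°

26.6°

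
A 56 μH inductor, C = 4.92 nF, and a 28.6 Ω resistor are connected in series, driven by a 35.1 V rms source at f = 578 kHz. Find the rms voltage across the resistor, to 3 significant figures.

ω = 2πf = 3.632e+06 rad/s
X_L = ωL = 203 Ω
X_C = 1/(ωC) = 56.0 Ω
Net reactance X = X_L − X_C = 147 Ω
Z = 28.6 + j147 Ω
|Z| = √(28.6² + 147²) = 150 Ω
I = V/|Z| = 234 mA
V_R = I·|Z_R| = 0.234 × 28.6 = 6.69 V

6.69 V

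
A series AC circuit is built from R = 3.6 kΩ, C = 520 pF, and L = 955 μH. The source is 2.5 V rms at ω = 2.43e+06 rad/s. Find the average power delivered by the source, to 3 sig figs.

X_L = ωL = 2320 Ω
X_C = 1/(ωC) = 791 Ω
Net reactance X = X_L − X_C = 1530 Ω
Z = 3600 + j1530 Ω
|Z| = √(3600² + 1530²) = 3910 Ω
∠Z = arctan(1530/3600) = 23.0°
I = V/|Z| = 639 μA
P = VI cos φ = 2.5 × 0.000639 × cos(23.0°) = 1.47 mW

1.47 mW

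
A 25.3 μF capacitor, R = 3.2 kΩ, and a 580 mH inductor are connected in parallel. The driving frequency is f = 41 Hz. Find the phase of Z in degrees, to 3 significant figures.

ω = 2πf = 257.6 rad/s
X_L = ωL = 149 Ω
X_C = 1/(ωC) = 153 Ω
Parallel: admittances add. Y = 1/R + 1/(jωL) + jωC
Y = (0.000313 − j0.000175) S
|Y| = 0.000358 S → |Z| = 1/|Y| = 2790 Ω, ∠Z = −∠Y = 29.3°

29.3°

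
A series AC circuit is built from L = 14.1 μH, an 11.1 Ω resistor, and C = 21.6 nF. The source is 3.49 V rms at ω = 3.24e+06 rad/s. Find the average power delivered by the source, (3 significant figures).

X_L = ωL = 45.7 Ω
X_C = 1/(ωC) = 14.3 Ω
Net reactance X = X_L − X_C = 31.4 Ω
Z = 11.1 + j31.4 Ω
|Z| = √(11.1² + 31.4²) = 33.3 Ω
∠Z = arctan(31.4/11.1) = 70.5°
I = V/|Z| = 105 mA
P = VI cos φ = 3.49 × 0.105 × cos(70.5°) = 122 mW

122 mW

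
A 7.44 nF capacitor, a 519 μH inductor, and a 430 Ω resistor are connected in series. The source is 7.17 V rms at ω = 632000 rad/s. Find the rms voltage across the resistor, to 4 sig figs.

6.925 V

X_L = ωL = 328.0 Ω
X_C = 1/(ωC) = 212.7 Ω
Net reactance X = X_L − X_C = 115.3 Ω
Z = 430.0 + j115.3 Ω
|Z| = √(430.0² + 115.3²) = 445.2 Ω
I = V/|Z| = 16.11 mA
V_R = I·|Z_R| = 0.01611 × 430.0 = 6.925 V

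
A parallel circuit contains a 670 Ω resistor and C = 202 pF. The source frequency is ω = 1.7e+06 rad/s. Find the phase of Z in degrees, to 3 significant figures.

X_C = 1/(ωC) = 2910 Ω
Parallel: admittances add. Y = 1/R + jωC
Y = (0.00149 + j0.000343) S
|Y| = 0.00153 S → |Z| = 1/|Y| = 653 Ω, ∠Z = −∠Y = -13.0°

-13.0°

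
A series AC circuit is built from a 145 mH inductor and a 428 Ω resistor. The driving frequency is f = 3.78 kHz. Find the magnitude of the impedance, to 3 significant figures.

ω = 2πf = 23750 rad/s
X_L = ωL = 3440 Ω
Z = 428 + j3440 Ω
|Z| = √(428² + 3440²) = 3470 Ω

3470 Ω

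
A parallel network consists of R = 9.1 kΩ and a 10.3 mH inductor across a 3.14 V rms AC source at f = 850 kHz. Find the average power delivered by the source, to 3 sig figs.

1.08 mW

ω = 2πf = 5.341e+06 rad/s
X_L = ωL = 55000 Ω
Parallel: admittances add. Y = 1/R + 1/(jωL)
Y = (0.000110 − j1.82e-05) S
|Y| = 0.000111 S → |Z| = 1/|Y| = 8980 Ω, ∠Z = −∠Y = 9.39°
I = V/|Z| = 350 μA
P = VI cos φ = 3.14 × 0.000350 × cos(9.39°) = 1.08 mW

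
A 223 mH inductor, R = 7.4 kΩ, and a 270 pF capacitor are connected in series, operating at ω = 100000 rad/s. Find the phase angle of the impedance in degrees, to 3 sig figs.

X_L = ωL = 22300 Ω
X_C = 1/(ωC) = 37000 Ω
Net reactance X = X_L − X_C = -14700 Ω
Z = 7400 − j14700 Ω
|Z| = √(7400² + 14700²) = 16500 Ω
∠Z = arctan(-14700/7400) = -63.3°

-63.3°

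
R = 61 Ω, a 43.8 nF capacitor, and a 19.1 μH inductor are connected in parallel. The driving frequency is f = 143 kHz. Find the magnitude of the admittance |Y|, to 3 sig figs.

25.0 mS

ω = 2πf = 898500 rad/s
X_L = ωL = 17.2 Ω
X_C = 1/(ωC) = 25.4 Ω
Parallel: admittances add. Y = 1/R + 1/(jωL) + jωC
Y = (0.0164 − j0.0189) S
|Y| = 0.0250 S → |Z| = 1/|Y| = 39.9 Ω, ∠Z = −∠Y = 49.1°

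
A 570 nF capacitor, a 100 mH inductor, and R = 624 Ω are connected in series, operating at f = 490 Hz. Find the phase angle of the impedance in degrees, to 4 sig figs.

ω = 2πf = 3079 rad/s
X_L = ωL = 307.9 Ω
X_C = 1/(ωC) = 569.8 Ω
Net reactance X = X_L − X_C = -262.0 Ω
Z = 624.0 − j262.0 Ω
|Z| = √(624.0² + 262.0²) = 676.8 Ω
∠Z = arctan(-262.0/624.0) = -22.77°

-22.77°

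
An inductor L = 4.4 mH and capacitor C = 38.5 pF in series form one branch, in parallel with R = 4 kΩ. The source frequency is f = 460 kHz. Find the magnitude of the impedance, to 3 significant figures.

2730 Ω

ω = 2πf = 2.89e+06 rad/s
X_L = ωL = 12700 Ω
X_C = 1/(ωC) = 8990 Ω
Branch 1: Z₁ = R = 4000 Ω
Branch 2 (series LC): Z₂ = j(X_L − X_C) = j3730 Ω
Parallel: Z = Z₁Z₂/(Z₁+Z₂), |Z| = 2730 Ω, ∠Z = 47.0°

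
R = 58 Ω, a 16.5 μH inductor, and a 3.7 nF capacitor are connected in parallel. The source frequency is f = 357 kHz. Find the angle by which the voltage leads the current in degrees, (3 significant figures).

ω = 2πf = 2.243e+06 rad/s
X_L = ωL = 37.0 Ω
X_C = 1/(ωC) = 120 Ω
Parallel: admittances add. Y = 1/R + 1/(jωL) + jωC
Y = (0.0172 − j0.0187) S
|Y| = 0.0254 S → |Z| = 1/|Y| = 39.3 Ω, ∠Z = −∠Y = 47.4°

47.4°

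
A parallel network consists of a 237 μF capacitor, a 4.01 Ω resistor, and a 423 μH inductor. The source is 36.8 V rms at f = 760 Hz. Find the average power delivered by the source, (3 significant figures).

338 W

ω = 2πf = 4775 rad/s
X_L = ωL = 2.02 Ω
X_C = 1/(ωC) = 0.884 Ω
Parallel: admittances add. Y = 1/R + 1/(jωL) + jωC
Y = (0.249 + j0.637) S
|Y| = 0.684 S → |Z| = 1/|Y| = 1.46 Ω, ∠Z = −∠Y = -68.6°
I = V/|Z| = 25.2 A
P = VI cos φ = 36.8 × 25.2 × cos(-68.6°) = 338 W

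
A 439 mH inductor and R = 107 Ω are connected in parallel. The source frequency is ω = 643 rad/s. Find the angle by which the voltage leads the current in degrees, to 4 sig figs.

X_L = ωL = 282.3 Ω
Parallel: admittances add. Y = 1/R + 1/(jωL)
Y = (0.009346 − j0.003543) S
|Y| = 0.009995 S → |Z| = 1/|Y| = 100.1 Ω, ∠Z = −∠Y = 20.76°

20.76°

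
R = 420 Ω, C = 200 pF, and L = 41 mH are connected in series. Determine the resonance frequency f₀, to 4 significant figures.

55.58 kHz

ω₀ = 1/√(LC) = 1/√(0.041 × 2e-10) = 349200 rad/s
f₀ = ω₀/(2π) = 55.58 kHz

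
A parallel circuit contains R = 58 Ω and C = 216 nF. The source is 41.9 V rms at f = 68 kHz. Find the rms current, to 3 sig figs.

ω = 2πf = 427300 rad/s
X_C = 1/(ωC) = 10.8 Ω
Parallel: admittances add. Y = 1/R + jωC
Y = (0.0172 + j0.0923) S
|Y| = 0.0939 S → |Z| = 1/|Y| = 10.7 Ω, ∠Z = −∠Y = -79.4°
I = V/|Z| = 41.9/10.7 = 3.93 A

3.93 A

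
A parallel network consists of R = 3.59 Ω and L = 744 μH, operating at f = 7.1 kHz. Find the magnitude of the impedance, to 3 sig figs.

ω = 2πf = 44610 rad/s
X_L = ωL = 33.2 Ω
Parallel: admittances add. Y = 1/R + 1/(jωL)
Y = (0.279 − j0.0301) S
|Y| = 0.280 S → |Z| = 1/|Y| = 3.57 Ω, ∠Z = −∠Y = 6.17°

3.57 Ω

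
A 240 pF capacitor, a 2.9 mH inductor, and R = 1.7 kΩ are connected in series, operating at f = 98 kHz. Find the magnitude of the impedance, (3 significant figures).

ω = 2πf = 615800 rad/s
X_L = ωL = 1790 Ω
X_C = 1/(ωC) = 6770 Ω
Net reactance X = X_L − X_C = -4980 Ω
Z = 1700 − j4980 Ω
|Z| = √(1700² + 4980²) = 5260 Ω

5260 Ω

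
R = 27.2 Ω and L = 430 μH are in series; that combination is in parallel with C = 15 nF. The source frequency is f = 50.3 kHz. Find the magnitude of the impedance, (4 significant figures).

ω = 2πf = 316000 rad/s
X_L = ωL = 135.9 Ω
X_C = 1/(ωC) = 210.9 Ω
Branch 1 (R+jX_L): Z₁ = 27.20 + j135.9 Ω, |Z₁| = 138.6 Ω
Branch 2 (−jX_C): Z₂ = −j210.9 Ω
Parallel: Z = Z₁Z₂/(Z₁+Z₂), |Z| = 366.3 Ω, ∠Z = 58.76°

366.3 Ω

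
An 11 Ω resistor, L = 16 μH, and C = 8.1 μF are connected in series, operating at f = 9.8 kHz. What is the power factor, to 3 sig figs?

ω = 2πf = 61580 rad/s
X_L = ωL = 0.985 Ω
X_C = 1/(ωC) = 2.00 Ω
Net reactance X = X_L − X_C = -1.02 Ω
Z = 11.0 − j1.02 Ω
|Z| = √(11.0² + 1.02²) = 11.0 Ω
∠Z = arctan(-1.02/11.0) = -5.30°
cos φ = cos(-5.30°) = 0.996

0.996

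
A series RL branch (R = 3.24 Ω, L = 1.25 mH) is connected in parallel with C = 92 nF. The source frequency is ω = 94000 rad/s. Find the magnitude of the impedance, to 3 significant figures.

X_L = ωL = 118 Ω
X_C = 1/(ωC) = 116 Ω
Branch 1 (R+jX_L): Z₁ = 3.24 + j118 Ω, |Z₁| = 118 Ω
Branch 2 (−jX_C): Z₂ = −j116 Ω
Parallel: Z = Z₁Z₂/(Z₁+Z₂), |Z| = 3640 Ω, ∠Z = -31.5°

3640 Ω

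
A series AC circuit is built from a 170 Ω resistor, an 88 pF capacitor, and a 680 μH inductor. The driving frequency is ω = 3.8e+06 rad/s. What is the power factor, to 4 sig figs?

0.3859

X_L = ωL = 2584 Ω
X_C = 1/(ωC) = 2990 Ω
Net reactance X = X_L − X_C = -406.4 Ω
Z = 170.0 − j406.4 Ω
|Z| = √(170.0² + 406.4²) = 440.6 Ω
∠Z = arctan(-406.4/170.0) = -67.30°
cos φ = cos(-67.30°) = 0.3859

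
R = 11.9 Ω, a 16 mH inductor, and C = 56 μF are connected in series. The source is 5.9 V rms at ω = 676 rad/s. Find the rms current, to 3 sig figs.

X_L = ωL = 10.8 Ω
X_C = 1/(ωC) = 26.4 Ω
Net reactance X = X_L − X_C = -15.6 Ω
Z = 11.9 − j15.6 Ω
|Z| = √(11.9² + 15.6²) = 19.6 Ω
I = V/|Z| = 5.9/19.6 = 301 mA

301 mA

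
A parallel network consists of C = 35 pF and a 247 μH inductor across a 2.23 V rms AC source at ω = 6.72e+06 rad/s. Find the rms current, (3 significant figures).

819 μA

X_L = ωL = 1660 Ω
X_C = 1/(ωC) = 4250 Ω
Parallel: admittances add. Y = 1/(jωL) + jωC
Y = (0 − j0.000367) S
|Y| = 0.000367 S → |Z| = 1/|Y| = 2720 Ω, ∠Z = −∠Y = 90.0°
I = V/|Z| = 2.23/2720 = 819 μA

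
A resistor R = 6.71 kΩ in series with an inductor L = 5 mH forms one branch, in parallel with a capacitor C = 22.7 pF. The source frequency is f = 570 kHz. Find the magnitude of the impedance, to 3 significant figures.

ω = 2πf = 3.581e+06 rad/s
X_L = ωL = 17900 Ω
X_C = 1/(ωC) = 12300 Ω
Branch 1 (R+jX_L): Z₁ = 6710 + j17900 Ω, |Z₁| = 19100 Ω
Branch 2 (−jX_C): Z₂ = −j12300 Ω
Parallel: Z = Z₁Z₂/(Z₁+Z₂), |Z| = 26900 Ω, ∠Z = -60.4°

26900 Ω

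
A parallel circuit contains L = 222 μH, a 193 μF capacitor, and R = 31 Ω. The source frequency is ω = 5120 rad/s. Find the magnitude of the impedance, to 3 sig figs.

X_L = ωL = 1.14 Ω
X_C = 1/(ωC) = 1.01 Ω
Parallel: admittances add. Y = 1/R + 1/(jωL) + jωC
Y = (0.0323 + j0.108) S
|Y| = 0.113 S → |Z| = 1/|Y| = 8.84 Ω, ∠Z = −∠Y = -73.4°

8.84 Ω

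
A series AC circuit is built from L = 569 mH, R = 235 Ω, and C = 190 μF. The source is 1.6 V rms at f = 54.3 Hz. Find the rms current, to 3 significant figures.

ω = 2πf = 341.2 rad/s
X_L = ωL = 194 Ω
X_C = 1/(ωC) = 15.4 Ω
Net reactance X = X_L − X_C = 179 Ω
Z = 235 + j179 Ω
|Z| = √(235² + 179²) = 295 Ω
I = V/|Z| = 1.6/295 = 5.42 mA

5.42 mA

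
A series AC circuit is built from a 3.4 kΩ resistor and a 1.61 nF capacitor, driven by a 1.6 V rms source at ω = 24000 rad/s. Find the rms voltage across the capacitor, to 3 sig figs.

1.59 V

X_C = 1/(ωC) = 25900 Ω
Z = 3400 − j25900 Ω
|Z| = √(3400² + 25900²) = 26100 Ω
I = V/|Z| = 61.3 μA
V_C = I·|Z_C| = 6.13e-05 × 25900 = 1.59 V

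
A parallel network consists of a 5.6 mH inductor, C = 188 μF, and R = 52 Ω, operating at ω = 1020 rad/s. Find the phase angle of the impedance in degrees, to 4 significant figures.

X_L = ωL = 5.712 Ω
X_C = 1/(ωC) = 5.215 Ω
Parallel: admittances add. Y = 1/R + 1/(jωL) + jωC
Y = (0.01923 + j0.01669) S
|Y| = 0.02546 S → |Z| = 1/|Y| = 39.27 Ω, ∠Z = −∠Y = -40.95°

-40.95°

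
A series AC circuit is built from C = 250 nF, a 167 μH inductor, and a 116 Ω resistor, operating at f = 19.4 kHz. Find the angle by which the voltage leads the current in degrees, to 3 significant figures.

ω = 2πf = 121900 rad/s
X_L = ωL = 20.4 Ω
X_C = 1/(ωC) = 32.8 Ω
Net reactance X = X_L − X_C = -12.5 Ω
Z = 116 − j12.5 Ω
|Z| = √(116² + 12.5²) = 117 Ω
∠Z = arctan(-12.5/116) = -6.13°

-6.13°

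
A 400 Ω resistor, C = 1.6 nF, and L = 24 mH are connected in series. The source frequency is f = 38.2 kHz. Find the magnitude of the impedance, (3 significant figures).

3180 Ω

ω = 2πf = 240000 rad/s
X_L = ωL = 5760 Ω
X_C = 1/(ωC) = 2600 Ω
Net reactance X = X_L − X_C = 3160 Ω
Z = 400 + j3160 Ω
|Z| = √(400² + 3160²) = 3180 Ω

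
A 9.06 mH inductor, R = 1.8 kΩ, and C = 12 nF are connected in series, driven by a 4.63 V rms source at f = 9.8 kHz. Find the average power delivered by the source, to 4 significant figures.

9.963 mW

ω = 2πf = 61580 rad/s
X_L = ωL = 557.9 Ω
X_C = 1/(ωC) = 1353 Ω
Net reactance X = X_L − X_C = -795.5 Ω
Z = 1800 − j795.5 Ω
|Z| = √(1800² + 795.5²) = 1968 Ω
∠Z = arctan(-795.5/1800) = -23.84°
I = V/|Z| = 2.353 mA
P = VI cos φ = 4.63 × 0.002353 × cos(-23.84°) = 9.963 mW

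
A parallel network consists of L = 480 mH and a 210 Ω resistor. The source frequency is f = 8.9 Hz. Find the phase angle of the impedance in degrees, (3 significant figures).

ω = 2πf = 55.92 rad/s
X_L = ωL = 26.8 Ω
Parallel: admittances add. Y = 1/R + 1/(jωL)
Y = (0.00476 − j0.0373) S
|Y| = 0.0376 S → |Z| = 1/|Y| = 26.6 Ω, ∠Z = −∠Y = 82.7°

82.7°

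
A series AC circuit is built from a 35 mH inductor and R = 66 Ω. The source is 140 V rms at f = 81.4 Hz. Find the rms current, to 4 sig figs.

ω = 2πf = 511.5 rad/s
X_L = ωL = 17.90 Ω
Z = 66.00 + j17.90 Ω
|Z| = √(66.00² + 17.90²) = 68.38 Ω
I = V/|Z| = 140/68.38 = 2.047 A

2.047 A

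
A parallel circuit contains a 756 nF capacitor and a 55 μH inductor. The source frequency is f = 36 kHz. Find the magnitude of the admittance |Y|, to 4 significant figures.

90.62 mS

ω = 2πf = 226200 rad/s
X_L = ωL = 12.44 Ω
X_C = 1/(ωC) = 5.848 Ω
Parallel: admittances add. Y = 1/(jωL) + jωC
Y = (0 + j0.09062) S
|Y| = 0.09062 S → |Z| = 1/|Y| = 11.03 Ω, ∠Z = −∠Y = -90.00°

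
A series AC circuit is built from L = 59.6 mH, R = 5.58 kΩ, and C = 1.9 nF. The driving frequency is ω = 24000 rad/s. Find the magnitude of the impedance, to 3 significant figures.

X_L = ωL = 1430 Ω
X_C = 1/(ωC) = 21900 Ω
Net reactance X = X_L − X_C = -20500 Ω
Z = 5580 − j20500 Ω
|Z| = √(5580² + 20500²) = 21200 Ω

21200 Ω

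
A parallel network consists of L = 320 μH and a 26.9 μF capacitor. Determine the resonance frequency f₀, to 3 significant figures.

1.72 kHz

ω₀ = 1/√(LC) = 1/√(0.00032 × 2.69e-05) = 10780 rad/s
f₀ = ω₀/(2π) = 1.72 kHz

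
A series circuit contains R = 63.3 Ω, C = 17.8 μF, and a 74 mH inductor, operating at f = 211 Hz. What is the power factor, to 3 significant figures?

0.751

ω = 2πf = 1326 rad/s
X_L = ωL = 98.1 Ω
X_C = 1/(ωC) = 42.4 Ω
Net reactance X = X_L − X_C = 55.7 Ω
Z = 63.3 + j55.7 Ω
|Z| = √(63.3² + 55.7²) = 84.3 Ω
∠Z = arctan(55.7/63.3) = 41.4°
cos φ = cos(41.4°) = 0.751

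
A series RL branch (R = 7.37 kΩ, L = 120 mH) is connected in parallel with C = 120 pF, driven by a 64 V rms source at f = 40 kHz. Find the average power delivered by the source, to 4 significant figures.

ω = 2πf = 251300 rad/s
X_L = ωL = 30160 Ω
X_C = 1/(ωC) = 33160 Ω
Branch 1 (R+jX_L): Z₁ = 7370 + j30160 Ω, |Z₁| = 31050 Ω
Branch 2 (−jX_C): Z₂ = −j33160 Ω
Parallel: Z = Z₁Z₂/(Z₁+Z₂), |Z| = 129400 Ω, ∠Z = 8.403°
I = V/|Z| = 494.7 μA
P = VI cos φ = 64 × 0.0004947 × cos(8.403°) = 31.32 mW

31.32 mW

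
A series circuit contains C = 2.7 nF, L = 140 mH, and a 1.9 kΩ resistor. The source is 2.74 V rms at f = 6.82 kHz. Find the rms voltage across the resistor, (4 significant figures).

1.599 V

ω = 2πf = 42850 rad/s
X_L = ωL = 5999 Ω
X_C = 1/(ωC) = 8643 Ω
Net reactance X = X_L − X_C = -2644 Ω
Z = 1900 − j2644 Ω
|Z| = √(1900² + 2644²) = 3256 Ω
I = V/|Z| = 841.6 μA
V_R = I·|Z_R| = 0.0008416 × 1900 = 1.599 V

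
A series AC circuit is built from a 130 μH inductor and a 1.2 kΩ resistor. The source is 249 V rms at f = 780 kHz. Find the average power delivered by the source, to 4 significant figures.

ω = 2πf = 4.901e+06 rad/s
X_L = ωL = 637.1 Ω
Z = 1200 + j637.1 Ω
|Z| = √(1200² + 637.1²) = 1359 Ω
∠Z = arctan(637.1/1200) = 27.97°
I = V/|Z| = 183.3 mA
P = VI cos φ = 249 × 0.1833 × cos(27.97°) = 40.31 W

40.31 W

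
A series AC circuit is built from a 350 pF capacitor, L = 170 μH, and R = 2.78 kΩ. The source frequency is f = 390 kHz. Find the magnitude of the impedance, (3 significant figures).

ω = 2πf = 2.45e+06 rad/s
X_L = ωL = 417 Ω
X_C = 1/(ωC) = 1170 Ω
Net reactance X = X_L − X_C = -749 Ω
Z = 2780 − j749 Ω
|Z| = √(2780² + 749²) = 2880 Ω

2880 Ω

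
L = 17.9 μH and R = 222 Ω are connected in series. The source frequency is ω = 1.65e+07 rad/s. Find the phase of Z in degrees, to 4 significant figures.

X_L = ωL = 295.4 Ω
Z = 222.0 + j295.4 Ω
|Z| = √(222.0² + 295.4²) = 369.5 Ω
∠Z = arctan(295.4/222.0) = 53.07°

53.07°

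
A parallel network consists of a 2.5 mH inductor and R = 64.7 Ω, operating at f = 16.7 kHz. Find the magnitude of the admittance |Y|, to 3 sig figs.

ω = 2πf = 104900 rad/s
X_L = ωL = 262 Ω
Parallel: admittances add. Y = 1/R + 1/(jωL)
Y = (0.0155 − j0.00381) S
|Y| = 0.0159 S → |Z| = 1/|Y| = 62.8 Ω, ∠Z = −∠Y = 13.9°

15.9 mS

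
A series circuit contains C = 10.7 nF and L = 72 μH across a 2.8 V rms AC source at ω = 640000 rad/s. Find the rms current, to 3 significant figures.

X_L = ωL = 46.1 Ω
X_C = 1/(ωC) = 146 Ω
Net reactance X = X_L − X_C = -99.9 Ω
Z = − j99.9 Ω
|Z| = √(0² + 99.9²) = 99.9 Ω
I = V/|Z| = 2.8/99.9 = 28.0 mA

28.0 mA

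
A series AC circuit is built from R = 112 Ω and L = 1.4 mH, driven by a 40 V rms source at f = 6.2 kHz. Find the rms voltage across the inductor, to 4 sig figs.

ω = 2πf = 38960 rad/s
X_L = ωL = 54.54 Ω
Z = 112.0 + j54.54 Ω
|Z| = √(112.0² + 54.54²) = 124.6 Ω
I = V/|Z| = 321.1 mA
V_L = I·|Z_L| = 0.3211 × 54.54 = 17.51 V

17.51 V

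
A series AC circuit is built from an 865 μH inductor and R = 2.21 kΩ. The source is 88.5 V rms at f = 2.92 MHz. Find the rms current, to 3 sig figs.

5.52 mA

ω = 2πf = 1.835e+07 rad/s
X_L = ωL = 15900 Ω
Z = 2210 + j15900 Ω
|Z| = √(2210² + 15900²) = 16000 Ω
I = V/|Z| = 88.5/16000 = 5.52 mA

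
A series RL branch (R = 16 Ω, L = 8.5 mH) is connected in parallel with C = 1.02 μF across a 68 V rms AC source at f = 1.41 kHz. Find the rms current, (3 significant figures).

ω = 2πf = 8859 rad/s
X_L = ωL = 75.3 Ω
X_C = 1/(ωC) = 111 Ω
Branch 1 (R+jX_L): Z₁ = 16.0 + j75.3 Ω, |Z₁| = 77.0 Ω
Branch 2 (−jX_C): Z₂ = −j111 Ω
Parallel: Z = Z₁Z₂/(Z₁+Z₂), |Z| = 220 Ω, ∠Z = 53.7°
I = V/|Z| = 68/220 = 310 mA

310 mA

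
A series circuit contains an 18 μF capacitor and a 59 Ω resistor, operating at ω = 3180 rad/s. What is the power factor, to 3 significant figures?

0.959

X_C = 1/(ωC) = 17.5 Ω
Z = 59.0 − j17.5 Ω
|Z| = √(59.0² + 17.5²) = 61.5 Ω
∠Z = arctan(-17.5/59.0) = -16.5°
cos φ = cos(-16.5°) = 0.959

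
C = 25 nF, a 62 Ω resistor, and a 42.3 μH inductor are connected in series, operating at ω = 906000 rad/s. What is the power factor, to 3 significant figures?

X_L = ωL = 38.3 Ω
X_C = 1/(ωC) = 44.2 Ω
Net reactance X = X_L − X_C = -5.83 Ω
Z = 62.0 − j5.83 Ω
|Z| = √(62.0² + 5.83²) = 62.3 Ω
∠Z = arctan(-5.83/62.0) = -5.37°
cos φ = cos(-5.37°) = 0.996

0.996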